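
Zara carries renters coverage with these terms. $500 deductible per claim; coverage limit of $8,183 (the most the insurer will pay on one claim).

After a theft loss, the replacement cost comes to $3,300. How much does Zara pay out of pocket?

$500

Less the $500 deductible: $3,300 − $500 = $2,800.
$2,800 is within the $8,183 limit, so the insurer pays $2,800.
Tenant's share is the uncovered remainder: $3,300 − $2,800 = $500.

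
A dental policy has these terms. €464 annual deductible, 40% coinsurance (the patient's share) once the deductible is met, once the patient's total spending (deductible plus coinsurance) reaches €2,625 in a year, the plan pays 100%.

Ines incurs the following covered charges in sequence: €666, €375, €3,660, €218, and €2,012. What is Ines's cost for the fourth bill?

Bill 1, €666: €464 finishes the deductible; €202 goes to coinsurance; coinsurance €202 × 40% = €80.80. Cost to patient: €544.80. OOP to date €544.80.
Bill 2, €375: 40% coinsurance on €375 = €150. Cost to patient: €150. OOP to date €694.80.
Bill 3, €3,660: deductible already satisfied, so patient's share is 40% × €3,660 = €1,464. Patient owes €1,464 (running OOP €2,158.80).
Bill 4, €218: deductible met; 40% of €218 = €87.20. Patient owes €87.20 (running OOP €2,246).

€87.20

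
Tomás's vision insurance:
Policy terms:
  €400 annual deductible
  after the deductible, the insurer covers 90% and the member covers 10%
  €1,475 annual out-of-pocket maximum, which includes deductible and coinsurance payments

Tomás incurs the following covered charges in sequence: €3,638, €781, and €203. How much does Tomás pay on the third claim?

€20.30

Bill 1, €3,638: deductible takes €400, €3,238 remains; coinsurance €3,238 × 10% = €323.80. Member owes €723.80 (running OOP €723.80).
Bill 2, €781: deductible met; 10% of €781 = €78.10. Member pays €78.10; OOP now €801.90.
Bill 3, €203: 10% coinsurance on €203 = €20.30. Cost to member: €20.30. OOP to date €822.20.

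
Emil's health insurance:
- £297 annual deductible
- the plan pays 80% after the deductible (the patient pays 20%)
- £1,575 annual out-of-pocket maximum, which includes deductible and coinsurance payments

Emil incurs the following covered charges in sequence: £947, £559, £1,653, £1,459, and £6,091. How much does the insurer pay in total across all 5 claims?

£9,134

Claim 1 — £947: £297 to deductible, leaving £650; patient's 20% is £130. Patient pays £427; OOP now £427. Plan pays £947 − £427 = £520.
Claim 2 — £559: 20% coinsurance on £559 = £111.80. Patient pays £111.80; OOP now £538.80. Insurer: £559 − £111.80 = £447.20.
Claim 3 — £1,653: 20% coinsurance on £1,653 = £330.60. Cost to patient: £330.60. OOP to date £869.40. Insurer: £1,653 − £330.60 = £1,322.40.
Claim 4 — £1,459: deductible met; 20% of £1,459 = £291.80. Patient owes £291.80 (running OOP £1,161.20). Plan pays £1,459 − £291.80 = £1,167.20.
Claim 5 — £6,091: 20% coinsurance on £6,091 = £1,218.20. Adding that to £1,161.20 gives £2,379.40, past the £1,575 cap; patient pays only £1,575 − £1,161.20 = £413.80. Plan pays £6,091 − £413.80 = £5,677.20.
Insurer total: £520 + £447.20 + £1,322.40 + £1,167.20 + £5,677.20 = £9,134.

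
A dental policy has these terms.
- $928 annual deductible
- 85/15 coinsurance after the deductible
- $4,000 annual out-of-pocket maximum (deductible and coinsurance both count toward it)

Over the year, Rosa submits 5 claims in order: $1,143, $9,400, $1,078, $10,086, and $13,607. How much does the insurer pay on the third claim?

$916.30

Claim 1 ($1,143): deductible takes $928, $215 remains; patient's 15% is $32.25. Patient pays $960.25; OOP now $960.25. Insurer: $1,143 − $960.25 = $182.75.
Claim 2 ($9,400): deductible met; 15% of $9,400 = $1,410. Patient pays $1,410; OOP now $2,370.25. Insurer: $9,400 − $1,410 = $7,990.
Claim 3 ($1,078): 15% coinsurance on $1,078 = $161.70. Patient pays $161.70; OOP now $2,531.95. Insurer: $1,078 − $161.70 = $916.30.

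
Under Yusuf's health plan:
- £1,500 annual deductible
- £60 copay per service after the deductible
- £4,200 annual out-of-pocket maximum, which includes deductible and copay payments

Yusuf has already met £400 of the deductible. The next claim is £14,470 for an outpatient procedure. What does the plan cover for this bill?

£13,310

£400 of the £1,500 deductible is already met, leaving £1,100.
After the £1,100 deductible portion, £14,470 − £1,100 = £13,370 is subject to the copay.
Copay on this service: £60.
Patient responsibility before any cap: £1,100 + £60 = £1,160.
Total out-of-pocket so far would be £400 + £1,160 = £1,560, below the £4,200 cap — no reduction.
The insurer covers the remainder: £14,470 − £1,160 = £13,310.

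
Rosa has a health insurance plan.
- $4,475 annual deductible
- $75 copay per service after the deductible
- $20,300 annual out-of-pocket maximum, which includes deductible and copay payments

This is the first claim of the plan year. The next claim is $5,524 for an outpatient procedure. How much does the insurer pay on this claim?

$974

Nothing has been paid toward the $4,475 deductible, so the first $4,475 of this charge is applied there.
The remaining $1,049 (= $5,524 − $4,475) moves to the copay.
Copay on this service: $75.
Patient responsibility before any cap: $4,475 + $75 = $4,550.
Total out-of-pocket so far would be $0 + $4,550 = $4,550, below the $20,300 cap — no reduction.
The insurer covers the remainder: $5,524 − $4,550 = $974.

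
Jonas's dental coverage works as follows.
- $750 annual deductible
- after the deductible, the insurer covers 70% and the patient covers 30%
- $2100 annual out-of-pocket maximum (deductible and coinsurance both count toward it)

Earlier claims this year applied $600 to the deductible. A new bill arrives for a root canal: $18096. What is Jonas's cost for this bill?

Remaining deductible: $750 − $600 = $150.
The remaining $17946 (= $18096 − $150) moves to coinsurance.
Coinsurance: $17946 × 30% = $5383.80.
That puts the patient's cost at $150 + $5383.80 = $5533.80 before any cap.
Adding $5533.80 to the $600 already spent would give $6133.80, which exceeds the $2100 cap; the patient pays just $2100 − $600 = $1500.

$1500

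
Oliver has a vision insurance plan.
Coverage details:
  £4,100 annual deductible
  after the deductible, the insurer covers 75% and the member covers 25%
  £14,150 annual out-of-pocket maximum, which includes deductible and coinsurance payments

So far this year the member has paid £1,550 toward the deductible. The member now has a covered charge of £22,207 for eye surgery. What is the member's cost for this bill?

Remaining deductible: £4,100 − £1,550 = £2,550.
That leaves £22,207 − £2,550 = £19,657 for coinsurance.
Coinsurance: £19,657 × 25% = £4,914.25.
Member responsibility before any cap: £2,550 + £4,914.25 = £7,464.25.
Year-to-date out-of-pocket becomes £1,550 + £7,464.25 = £9,014.25, still under the £14,150 maximum, so no cap applies.

£7,464.25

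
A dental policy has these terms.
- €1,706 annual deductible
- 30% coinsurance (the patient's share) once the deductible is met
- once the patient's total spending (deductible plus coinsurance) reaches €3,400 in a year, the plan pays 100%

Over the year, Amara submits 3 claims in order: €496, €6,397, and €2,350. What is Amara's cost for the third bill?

Bill 1, €496: entire amount goes to the deductible. Patient pays €496; OOP now €496.
Bill 2, €6,397: €1,210 finishes the deductible; €5,187 goes to coinsurance; coinsurance €5,187 × 30% = €1,556.10. Patient pays €2,766.10; OOP now €3,262.10.
Bill 3, €2,350: 30% coinsurance on €2,350 = €705. That would push OOP to €3,967.10, over the €3,400 cap, so patient pays €3,400 − €3,262.10 = €137.90.

€137.90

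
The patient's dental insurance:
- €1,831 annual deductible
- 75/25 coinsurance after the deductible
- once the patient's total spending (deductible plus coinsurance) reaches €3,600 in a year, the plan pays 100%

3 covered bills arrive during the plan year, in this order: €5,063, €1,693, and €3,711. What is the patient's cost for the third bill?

€537.75

#1 (€5,063): deductible takes €1,831, €3,232 remains; patient's 25% is €808. Cost to patient: €2,639. OOP to date €2,639.
#2 (€1,693): deductible already satisfied, so patient's share is 25% × €1,693 = €423.25. Patient pays €423.25; OOP now €3,062.25.
#3 (€3,711): deductible met; 25% of €3,711 = €927.75. That would push OOP to €3,990, over the €3,600 cap, so patient pays €3,600 − €3,062.25 = €537.75.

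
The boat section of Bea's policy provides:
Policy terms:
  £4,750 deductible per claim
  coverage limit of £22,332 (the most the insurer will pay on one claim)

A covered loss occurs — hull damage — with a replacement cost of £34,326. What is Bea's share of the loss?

After the deductible, £34,326 − £4,750 = £29,576 remains.
£29,576 exceeds the £22,332 limit, so the insurer pays the limit: £22,332.
Out of pocket: £34,326 − £22,332 = £11,994.

£11,994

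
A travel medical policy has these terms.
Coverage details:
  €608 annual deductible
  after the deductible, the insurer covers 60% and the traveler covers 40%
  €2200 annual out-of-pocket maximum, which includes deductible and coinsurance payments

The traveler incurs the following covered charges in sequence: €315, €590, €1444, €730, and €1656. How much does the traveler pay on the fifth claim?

Bill 1, €315: entire amount goes to the deductible. Cost to traveler: €315. OOP to date €315.
Bill 2, €590: €293 to deductible, leaving €297; traveler's 40% is €118.80. Traveler owes €411.80 (running OOP €726.80).
Bill 3, €1444: deductible met; 40% of €1444 = €577.60. Traveler pays €577.60; OOP now €1304.40.
Bill 4, €730: deductible met; 40% of €730 = €292. Traveler pays €292; OOP now €1596.40.
Bill 5, €1656: 40% coinsurance on €1656 = €662.40. Adding that to €1596.40 gives €2258.80, past the €2200 cap; traveler pays only €2200 − €1596.40 = €603.60.

€603.60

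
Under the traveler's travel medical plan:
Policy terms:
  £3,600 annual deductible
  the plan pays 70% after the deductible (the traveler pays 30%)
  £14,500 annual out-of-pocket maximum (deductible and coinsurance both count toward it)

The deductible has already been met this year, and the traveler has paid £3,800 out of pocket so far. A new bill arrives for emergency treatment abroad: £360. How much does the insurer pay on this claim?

The deductible is already satisfied, so the full bill goes to coinsurance.
30% of £360 = £108 falls to the traveler.
Year-to-date out-of-pocket becomes £3,800 + £108 = £3,908, still under the £14,500 maximum, so no cap applies.
The insurer covers the remainder: £360 − £108 = £252.

£252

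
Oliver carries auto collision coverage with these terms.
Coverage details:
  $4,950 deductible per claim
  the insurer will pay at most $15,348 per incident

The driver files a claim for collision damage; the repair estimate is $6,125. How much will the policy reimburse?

$1,175

After the deductible, $6,125 − $4,950 = $1,175 remains.
$1,175 ≤ $15,348, so the limit doesn't bind; insurer pays $1,175.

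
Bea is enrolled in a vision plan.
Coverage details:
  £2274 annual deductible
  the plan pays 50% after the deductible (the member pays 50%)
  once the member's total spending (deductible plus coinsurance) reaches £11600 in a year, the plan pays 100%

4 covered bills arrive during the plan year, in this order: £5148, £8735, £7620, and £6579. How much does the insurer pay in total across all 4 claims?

#1 (£5148): deductible takes £2274, £2874 remains; 50% of £2874 = £1437. Member pays £3711; OOP now £3711. Insurer: £5148 − £3711 = £1437.
#2 (£8735): deductible met; 50% of £8735 = £4367.50. Member owes £4367.50 (running OOP £8078.50). Insurer: £8735 − £4367.50 = £4367.50.
#3 (£7620): deductible already satisfied, so member's share is 50% × £7620 = £3810. That would push OOP to £11888.50, over the £11600 cap, so member pays £11600 − £8078.50 = £3521.50. Insurer: £7620 − £3521.50 = £4098.50.
#4 (£6579): deductible already satisfied, so member's share is 50% × £6579 = £3289.50. OOP would hit £14889.50 > £11600, so the cap limits the member to £11600 − £11600 = £0. Plan pays £6579 − £0 = £6579.
Insurer total: £1437 + £4367.50 + £4098.50 + £6579 = £16482.

£16482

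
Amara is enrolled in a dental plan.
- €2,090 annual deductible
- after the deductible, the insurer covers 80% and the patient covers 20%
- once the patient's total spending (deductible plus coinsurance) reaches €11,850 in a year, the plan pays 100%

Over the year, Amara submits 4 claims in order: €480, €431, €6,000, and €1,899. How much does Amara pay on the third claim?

€2,143.20

Claim 1 (€480): all of it applies to the deductible. Cost to patient: €480. OOP to date €480.
Claim 2 (€431): entire amount goes to the deductible. Cost to patient: €431. OOP to date €911.
Claim 3 (€6,000): €1,179 finishes the deductible; €4,821 goes to coinsurance; coinsurance €4,821 × 20% = €964.20. Patient owes €2,143.20 (running OOP €3,054.20).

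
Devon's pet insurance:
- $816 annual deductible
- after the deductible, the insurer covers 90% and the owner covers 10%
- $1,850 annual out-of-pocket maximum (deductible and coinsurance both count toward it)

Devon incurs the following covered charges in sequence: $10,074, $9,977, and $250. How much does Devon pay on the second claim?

$108.20

#1 ($10,074): deductible takes $816, $9,258 remains; owner's 10% is $925.80. Cost to owner: $1,741.80. OOP to date $1,741.80.
#2 ($9,977): deductible already satisfied, so owner's share is 10% × $9,977 = $997.70. That would push OOP to $2,739.50, over the $1,850 cap, so owner pays $1,850 − $1,741.80 = $108.20.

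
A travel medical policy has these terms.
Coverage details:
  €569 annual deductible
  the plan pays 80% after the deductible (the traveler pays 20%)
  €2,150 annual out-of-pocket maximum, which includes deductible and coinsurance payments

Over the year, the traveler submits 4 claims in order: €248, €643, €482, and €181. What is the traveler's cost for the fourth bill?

Claim 1 — €248: fully absorbed by the deductible. Traveler pays €248; OOP now €248.
Claim 2 — €643: €321 to deductible, leaving €322; coinsurance €322 × 20% = €64.40. Cost to traveler: €385.40. OOP to date €633.40.
Claim 3 — €482: 20% coinsurance on €482 = €96.40. Traveler owes €96.40 (running OOP €729.80).
Claim 4 — €181: deductible already satisfied, so traveler's share is 20% × €181 = €36.20. Traveler pays €36.20; OOP now €766.

€36.20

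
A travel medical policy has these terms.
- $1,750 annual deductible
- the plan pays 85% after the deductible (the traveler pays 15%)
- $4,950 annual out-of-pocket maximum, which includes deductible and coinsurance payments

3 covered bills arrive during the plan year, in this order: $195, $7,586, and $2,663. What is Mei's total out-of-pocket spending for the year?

Claim 1 ($195): all of it applies to the deductible. Traveler owes $195 (running OOP $195).
Claim 2 ($7,586): deductible takes $1,555, $6,031 remains; traveler's 15% is $904.65. Traveler owes $2,459.65 (running OOP $2,654.65).
Claim 3 ($2,663): deductible already satisfied, so traveler's share is 15% × $2,663 = $399.45. Cost to traveler: $399.45. OOP to date $3,054.10.
Total paid by the traveler: $195 + $2,459.65 + $399.45 = $3,054.10.

$3,054.10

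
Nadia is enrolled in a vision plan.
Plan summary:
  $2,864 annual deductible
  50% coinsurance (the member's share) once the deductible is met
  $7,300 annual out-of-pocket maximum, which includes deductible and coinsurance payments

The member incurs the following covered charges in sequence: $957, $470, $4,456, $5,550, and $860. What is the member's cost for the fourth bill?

Claim 1 ($957): fully absorbed by the deductible. Member owes $957 (running OOP $957).
Claim 2 ($470): all of it applies to the deductible. Cost to member: $470. OOP to date $1,427.
Claim 3 ($4,456): $1,437 to deductible, leaving $3,019; coinsurance $3,019 × 50% = $1,509.50. Cost to member: $2,946.50. OOP to date $4,373.50.
Claim 4 ($5,550): deductible already satisfied, so member's share is 50% × $5,550 = $2,775. Cost to member: $2,775. OOP to date $7,148.50.

$2,775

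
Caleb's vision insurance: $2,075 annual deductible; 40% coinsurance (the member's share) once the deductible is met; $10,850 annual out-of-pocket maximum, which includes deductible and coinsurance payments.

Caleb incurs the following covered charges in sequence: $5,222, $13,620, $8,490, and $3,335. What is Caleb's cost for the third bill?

#1 ($5,222): $2,075 finishes the deductible; $3,147 goes to coinsurance; 40% of $3,147 = $1,258.80. Cost to member: $3,333.80. OOP to date $3,333.80.
#2 ($13,620): deductible already satisfied, so member's share is 40% × $13,620 = $5,448. Cost to member: $5,448. OOP to date $8,781.80.
#3 ($8,490): 40% coinsurance on $8,490 = $3,396. Adding that to $8,781.80 gives $12,177.80, past the $10,850 cap; member pays only $10,850 − $8,781.80 = $2,068.20.

$2,068.20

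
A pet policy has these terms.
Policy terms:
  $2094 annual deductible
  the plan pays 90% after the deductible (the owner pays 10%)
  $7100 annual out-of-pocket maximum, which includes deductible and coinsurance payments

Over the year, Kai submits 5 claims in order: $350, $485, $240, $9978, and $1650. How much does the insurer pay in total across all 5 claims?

#1 ($350): fully absorbed by the deductible. Owner owes $350 (running OOP $350). Insurer: $350 − $350 = $0.
#2 ($485): all of it applies to the deductible. Cost to owner: $485. OOP to date $835. Insurer: $485 − $485 = $0.
#3 ($240): all of it applies to the deductible. Cost to owner: $240. OOP to date $1075. Insurer: $240 − $240 = $0.
#4 ($9978): $1019 to deductible, leaving $8959; coinsurance $8959 × 10% = $895.90. Owner owes $1914.90 (running OOP $2989.90). Insurer: $9978 − $1914.90 = $8063.10.
#5 ($1650): 10% coinsurance on $1650 = $165. Cost to owner: $165. OOP to date $3154.90. Plan pays $1650 − $165 = $1485.
Insurer total = bills − owner's total = $12703 − $3154.90 = $9548.10.

$9548.10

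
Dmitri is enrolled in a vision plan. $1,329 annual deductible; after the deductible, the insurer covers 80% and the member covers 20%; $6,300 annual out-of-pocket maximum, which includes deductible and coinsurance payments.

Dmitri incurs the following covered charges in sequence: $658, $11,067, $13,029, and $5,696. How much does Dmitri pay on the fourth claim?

#1 ($658): entire amount goes to the deductible. Member owes $658 (running OOP $658).
#2 ($11,067): $671 finishes the deductible; $10,396 goes to coinsurance; coinsurance $10,396 × 20% = $2,079.20. Member pays $2,750.20; OOP now $3,408.20.
#3 ($13,029): deductible already satisfied, so member's share is 20% × $13,029 = $2,605.80. Cost to member: $2,605.80. OOP to date $6,014.
#4 ($5,696): deductible met; 20% of $5,696 = $1,139.20. That would push OOP to $7,153.20, over the $6,300 cap, so member pays $6,300 − $6,014 = $286.

$286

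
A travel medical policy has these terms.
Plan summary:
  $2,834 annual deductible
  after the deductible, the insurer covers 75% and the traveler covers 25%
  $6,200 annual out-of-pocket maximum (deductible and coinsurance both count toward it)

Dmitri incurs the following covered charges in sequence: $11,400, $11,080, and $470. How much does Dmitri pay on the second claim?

Claim 1 ($11,400): deductible takes $2,834, $8,566 remains; 25% of $8,566 = $2,141.50. Traveler pays $4,975.50; OOP now $4,975.50.
Claim 2 ($11,080): deductible met; 25% of $11,080 = $2,770. OOP would hit $7,745.50 > $6,200, so the cap limits the traveler to $6,200 − $4,975.50 = $1,224.50.

$1,224.50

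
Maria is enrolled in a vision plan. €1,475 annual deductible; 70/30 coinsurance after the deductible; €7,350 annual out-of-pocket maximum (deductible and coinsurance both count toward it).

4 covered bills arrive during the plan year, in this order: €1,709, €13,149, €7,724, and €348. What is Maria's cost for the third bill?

#1 (€1,709): deductible takes €1,475, €234 remains; coinsurance €234 × 30% = €70.20. Cost to member: €1,545.20. OOP to date €1,545.20.
#2 (€13,149): 30% coinsurance on €13,149 = €3,944.70. Member pays €3,944.70; OOP now €5,489.90.
#3 (€7,724): 30% coinsurance on €7,724 = €2,317.20. Adding that to €5,489.90 gives €7,807.10, past the €7,350 cap; member pays only €7,350 − €5,489.90 = €1,860.10.

€1,860.10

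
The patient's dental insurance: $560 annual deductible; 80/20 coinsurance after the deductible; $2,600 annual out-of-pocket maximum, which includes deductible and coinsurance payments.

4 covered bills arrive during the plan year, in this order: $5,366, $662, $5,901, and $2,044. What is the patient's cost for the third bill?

Bill 1, $5,366: $560 finishes the deductible; $4,806 goes to coinsurance; patient's 20% is $961.20. Patient owes $1,521.20 (running OOP $1,521.20).
Bill 2, $662: deductible met; 20% of $662 = $132.40. Patient pays $132.40; OOP now $1,653.60.
Bill 3, $5,901: 20% coinsurance on $5,901 = $1,180.20. OOP would hit $2,833.80 > $2,600, so the cap limits the patient to $2,600 − $1,653.60 = $946.40.

$946.40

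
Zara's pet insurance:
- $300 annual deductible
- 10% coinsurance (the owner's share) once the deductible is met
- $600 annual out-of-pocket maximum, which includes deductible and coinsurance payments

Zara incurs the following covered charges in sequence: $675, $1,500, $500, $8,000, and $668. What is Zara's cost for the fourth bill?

$62.50

Bill 1, $675: $300 to deductible, leaving $375; 10% of $375 = $37.50. Owner pays $337.50; OOP now $337.50.
Bill 2, $1,500: deductible met; 10% of $1,500 = $150. Owner owes $150 (running OOP $487.50).
Bill 3, $500: deductible already satisfied, so owner's share is 10% × $500 = $50. Owner owes $50 (running OOP $537.50).
Bill 4, $8,000: deductible met; 10% of $8,000 = $800. That would push OOP to $1,337.50, over the $600 cap, so owner pays $600 − $537.50 = $62.50.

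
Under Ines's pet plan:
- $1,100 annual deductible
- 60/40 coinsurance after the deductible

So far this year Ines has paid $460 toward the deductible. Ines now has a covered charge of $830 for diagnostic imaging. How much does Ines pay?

$716

$460 of the $1,100 deductible is already met, leaving $640.
After the $640 deductible portion, $830 − $640 = $190 is subject to coinsurance.
40% of $190 = $76 falls to the owner.
So the owner owes $640 + $76 = $716.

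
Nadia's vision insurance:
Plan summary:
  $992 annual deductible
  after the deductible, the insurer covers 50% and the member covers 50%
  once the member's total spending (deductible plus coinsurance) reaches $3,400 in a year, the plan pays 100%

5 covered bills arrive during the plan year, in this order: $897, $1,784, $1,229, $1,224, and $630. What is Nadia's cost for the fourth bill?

$612

Claim 1 ($897): all of it applies to the deductible. Cost to member: $897. OOP to date $897.
Claim 2 ($1,784): deductible takes $95, $1,689 remains; 50% of $1,689 = $844.50. Member owes $939.50 (running OOP $1,836.50).
Claim 3 ($1,229): deductible met; 50% of $1,229 = $614.50. Member pays $614.50; OOP now $2,451.
Claim 4 ($1,224): deductible met; 50% of $1,224 = $612. Member owes $612 (running OOP $3,063).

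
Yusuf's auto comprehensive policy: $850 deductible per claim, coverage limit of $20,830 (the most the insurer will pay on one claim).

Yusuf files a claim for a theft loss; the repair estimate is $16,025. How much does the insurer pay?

$15,175

After the deductible, $16,025 − $850 = $15,175 remains.
That's under the $20,830 cap, so the insurer reimburses the full $15,175.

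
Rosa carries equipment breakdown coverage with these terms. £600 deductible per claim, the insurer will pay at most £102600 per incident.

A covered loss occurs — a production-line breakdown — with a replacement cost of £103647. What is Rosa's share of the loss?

After the deductible, £103647 − £600 = £103047 remains.
The £102600 per-incident cap binds; insurer pays £102600.
Business owner's share is the uncovered remainder: £103647 − £102600 = £1047.

£1047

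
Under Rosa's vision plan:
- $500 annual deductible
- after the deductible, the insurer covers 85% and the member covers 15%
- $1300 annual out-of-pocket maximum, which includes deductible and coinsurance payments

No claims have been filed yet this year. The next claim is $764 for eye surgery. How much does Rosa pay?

Nothing has been paid toward the $500 deductible, so the first $500 of this charge is applied there.
The remaining $264 (= $764 − $500) moves to coinsurance.
Coinsurance: $264 × 15% = $39.60.
So the member owes $500 + $39.60 = $539.60 before any cap.
Cumulative spending $0 + $539.60 = $539.60 stays under the $1300 maximum.

$539.60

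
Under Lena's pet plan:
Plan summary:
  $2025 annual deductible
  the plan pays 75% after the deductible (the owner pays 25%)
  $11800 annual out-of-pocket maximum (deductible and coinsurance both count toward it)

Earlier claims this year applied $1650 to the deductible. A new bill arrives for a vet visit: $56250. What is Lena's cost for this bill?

$1650 of the $2025 deductible is already met, leaving $375.
After the $375 deductible portion, $56250 − $375 = $55875 is subject to coinsurance.
Coinsurance: $55875 × 25% = $13968.75.
That puts the owner's cost at $375 + $13968.75 = $14343.75 before any cap.
Year-to-date out-of-pocket would reach $1650 + $14343.75 = $15993.75, above the $11800 maximum, so the owner pays only $11800 − $1650 = $10150.

$10150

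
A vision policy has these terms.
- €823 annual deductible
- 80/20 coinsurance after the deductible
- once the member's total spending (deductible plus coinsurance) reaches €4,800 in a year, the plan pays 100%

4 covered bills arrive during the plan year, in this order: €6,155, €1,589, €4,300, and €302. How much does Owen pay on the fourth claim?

€60.40

Bill 1, €6,155: €823 to deductible, leaving €5,332; 20% of €5,332 = €1,066.40. Member pays €1,889.40; OOP now €1,889.40.
Bill 2, €1,589: deductible met; 20% of €1,589 = €317.80. Member pays €317.80; OOP now €2,207.20.
Bill 3, €4,300: deductible already satisfied, so member's share is 20% × €4,300 = €860. Member owes €860 (running OOP €3,067.20).
Bill 4, €302: 20% coinsurance on €302 = €60.40. Member owes €60.40 (running OOP €3,127.60).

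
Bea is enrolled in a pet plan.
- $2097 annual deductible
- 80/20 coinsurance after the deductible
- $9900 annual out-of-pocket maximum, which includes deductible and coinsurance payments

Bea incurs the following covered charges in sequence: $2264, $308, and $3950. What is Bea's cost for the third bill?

Claim 1 ($2264): $2097 to deductible, leaving $167; 20% of $167 = $33.40. Cost to owner: $2130.40. OOP to date $2130.40.
Claim 2 ($308): deductible already satisfied, so owner's share is 20% × $308 = $61.60. Cost to owner: $61.60. OOP to date $2192.
Claim 3 ($3950): deductible already satisfied, so owner's share is 20% × $3950 = $790. Cost to owner: $790. OOP to date $2982.

$790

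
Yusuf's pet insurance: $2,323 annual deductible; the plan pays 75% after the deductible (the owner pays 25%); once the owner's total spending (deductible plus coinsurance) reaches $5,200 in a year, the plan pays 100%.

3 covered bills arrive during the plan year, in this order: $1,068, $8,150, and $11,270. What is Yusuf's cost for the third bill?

$1,153.25

#1 ($1,068): entire amount goes to the deductible. Cost to owner: $1,068. OOP to date $1,068.
#2 ($8,150): $1,255 finishes the deductible; $6,895 goes to coinsurance; coinsurance $6,895 × 25% = $1,723.75. Owner pays $2,978.75; OOP now $4,046.75.
#3 ($11,270): 25% coinsurance on $11,270 = $2,817.50. Adding that to $4,046.75 gives $6,864.25, past the $5,200 cap; owner pays only $5,200 − $4,046.75 = $1,153.25.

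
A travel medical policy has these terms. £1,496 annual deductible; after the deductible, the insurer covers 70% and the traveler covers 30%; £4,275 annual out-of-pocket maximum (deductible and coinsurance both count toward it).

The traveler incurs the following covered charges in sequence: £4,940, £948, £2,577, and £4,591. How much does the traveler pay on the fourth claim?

£688.30

Claim 1 (£4,940): £1,496 to deductible, leaving £3,444; traveler's 30% is £1,033.20. Traveler pays £2,529.20; OOP now £2,529.20.
Claim 2 (£948): deductible met; 30% of £948 = £284.40. Traveler owes £284.40 (running OOP £2,813.60).
Claim 3 (£2,577): 30% coinsurance on £2,577 = £773.10. Cost to traveler: £773.10. OOP to date £3,586.70.
Claim 4 (£4,591): deductible met; 30% of £4,591 = £1,377.30. Adding that to £3,586.70 gives £4,964, past the £4,275 cap; traveler pays only £4,275 − £3,586.70 = £688.30.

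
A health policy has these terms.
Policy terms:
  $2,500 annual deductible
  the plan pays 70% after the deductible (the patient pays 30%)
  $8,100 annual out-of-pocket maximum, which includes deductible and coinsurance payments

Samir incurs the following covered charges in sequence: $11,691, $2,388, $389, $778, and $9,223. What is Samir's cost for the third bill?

Claim 1 ($11,691): $2,500 to deductible, leaving $9,191; coinsurance $9,191 × 30% = $2,757.30. Patient owes $5,257.30 (running OOP $5,257.30).
Claim 2 ($2,388): deductible already satisfied, so patient's share is 30% × $2,388 = $716.40. Patient owes $716.40 (running OOP $5,973.70).
Claim 3 ($389): deductible met; 30% of $389 = $116.70. Cost to patient: $116.70. OOP to date $6,090.40.

$116.70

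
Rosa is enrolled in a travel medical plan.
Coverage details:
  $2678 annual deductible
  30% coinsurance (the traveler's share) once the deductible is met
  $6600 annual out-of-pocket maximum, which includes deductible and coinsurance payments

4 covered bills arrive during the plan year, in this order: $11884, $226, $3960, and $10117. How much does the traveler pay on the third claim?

Bill 1, $11884: $2678 finishes the deductible; $9206 goes to coinsurance; coinsurance $9206 × 30% = $2761.80. Traveler pays $5439.80; OOP now $5439.80.
Bill 2, $226: deductible met; 30% of $226 = $67.80. Cost to traveler: $67.80. OOP to date $5507.60.
Bill 3, $3960: 30% coinsurance on $3960 = $1188. That would push OOP to $6695.60, over the $6600 cap, so traveler pays $6600 − $5507.60 = $1092.40.

$1092.40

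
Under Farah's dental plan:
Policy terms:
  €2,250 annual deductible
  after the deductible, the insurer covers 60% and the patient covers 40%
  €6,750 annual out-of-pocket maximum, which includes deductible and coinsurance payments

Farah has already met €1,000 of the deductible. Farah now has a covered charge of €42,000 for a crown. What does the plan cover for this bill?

€36,250

€1,000 of the €2,250 deductible is already met, leaving €1,250.
After the €1,250 deductible portion, €42,000 − €1,250 = €40,750 is subject to coinsurance.
40% of €40,750 = €16,300 falls to the patient.
Patient responsibility before any cap: €1,250 + €16,300 = €17,550.
Year-to-date out-of-pocket would reach €1,000 + €17,550 = €18,550, above the €6,750 maximum, so the patient pays only €6,750 − €1,000 = €5,750.
Insurer pays the balance: €42,000 − €5,750 = €36,250.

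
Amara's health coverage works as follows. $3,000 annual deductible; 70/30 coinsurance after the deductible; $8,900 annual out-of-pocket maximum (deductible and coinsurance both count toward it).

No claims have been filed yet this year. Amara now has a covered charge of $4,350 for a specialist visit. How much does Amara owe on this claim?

Nothing has been paid toward the $3,000 deductible, so the first $3,000 of this charge is applied there.
After the $3,000 deductible portion, $4,350 − $3,000 = $1,350 is subject to coinsurance.
Patient's 30% share of $1,350 is $405.
So the patient owes $3,000 + $405 = $3,405 before any cap.
Total out-of-pocket so far would be $0 + $3,405 = $3,405, below the $8,900 cap — no reduction.

$3,405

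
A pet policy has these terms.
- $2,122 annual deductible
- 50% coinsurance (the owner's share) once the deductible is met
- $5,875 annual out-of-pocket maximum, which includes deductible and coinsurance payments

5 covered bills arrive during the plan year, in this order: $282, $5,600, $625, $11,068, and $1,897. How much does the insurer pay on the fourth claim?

$9,507.50

Claim 1 ($282): all of it applies to the deductible. Owner pays $282; OOP now $282. Plan pays $282 − $282 = $0.
Claim 2 ($5,600): deductible takes $1,840, $3,760 remains; 50% of $3,760 = $1,880. Cost to owner: $3,720. OOP to date $4,002. Plan pays $5,600 − $3,720 = $1,880.
Claim 3 ($625): deductible already satisfied, so owner's share is 50% × $625 = $312.50. Owner owes $312.50 (running OOP $4,314.50). Insurer: $625 − $312.50 = $312.50.
Claim 4 ($11,068): deductible met; 50% of $11,068 = $5,534. That would push OOP to $9,848.50, over the $5,875 cap, so owner pays $5,875 − $4,314.50 = $1,560.50. Plan pays $11,068 − $1,560.50 = $9,507.50.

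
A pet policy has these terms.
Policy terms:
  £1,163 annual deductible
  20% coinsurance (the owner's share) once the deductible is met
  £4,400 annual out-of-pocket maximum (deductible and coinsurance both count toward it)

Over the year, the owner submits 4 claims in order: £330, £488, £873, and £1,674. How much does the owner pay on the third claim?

#1 (£330): fully absorbed by the deductible. Owner owes £330 (running OOP £330).
#2 (£488): fully absorbed by the deductible. Owner owes £488 (running OOP £818).
#3 (£873): £345 to deductible, leaving £528; 20% of £528 = £105.60. Owner pays £450.60; OOP now £1,268.60.

£450.60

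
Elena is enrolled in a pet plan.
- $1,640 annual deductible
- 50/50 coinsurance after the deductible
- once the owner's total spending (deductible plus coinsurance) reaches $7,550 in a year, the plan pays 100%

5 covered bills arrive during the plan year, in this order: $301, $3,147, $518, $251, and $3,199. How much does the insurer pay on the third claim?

#1 ($301): entire amount goes to the deductible. Owner pays $301; OOP now $301. Plan pays $301 − $301 = $0.
#2 ($3,147): $1,339 finishes the deductible; $1,808 goes to coinsurance; owner's 50% is $904. Owner owes $2,243 (running OOP $2,544). Plan pays $3,147 − $2,243 = $904.
#3 ($518): 50% coinsurance on $518 = $259. Owner pays $259; OOP now $2,803. Plan pays $518 − $259 = $259.

$259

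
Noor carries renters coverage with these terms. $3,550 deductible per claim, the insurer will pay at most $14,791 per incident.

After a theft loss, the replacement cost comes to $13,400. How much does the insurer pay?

Less the $3,550 deductible: $13,400 − $3,550 = $9,850.
$9,850 is within the $14,791 limit, so the insurer pays $9,850.

$9,850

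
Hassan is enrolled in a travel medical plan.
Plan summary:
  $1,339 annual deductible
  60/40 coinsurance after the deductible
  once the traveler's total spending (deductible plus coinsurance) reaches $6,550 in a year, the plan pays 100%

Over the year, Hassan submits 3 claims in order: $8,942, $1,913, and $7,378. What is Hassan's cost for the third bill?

Claim 1 ($8,942): deductible takes $1,339, $7,603 remains; traveler's 40% is $3,041.20. Cost to traveler: $4,380.20. OOP to date $4,380.20.
Claim 2 ($1,913): deductible already satisfied, so traveler's share is 40% × $1,913 = $765.20. Cost to traveler: $765.20. OOP to date $5,145.40.
Claim 3 ($7,378): deductible met; 40% of $7,378 = $2,951.20. Adding that to $5,145.40 gives $8,096.60, past the $6,550 cap; traveler pays only $6,550 − $5,145.40 = $1,404.60.

$1,404.60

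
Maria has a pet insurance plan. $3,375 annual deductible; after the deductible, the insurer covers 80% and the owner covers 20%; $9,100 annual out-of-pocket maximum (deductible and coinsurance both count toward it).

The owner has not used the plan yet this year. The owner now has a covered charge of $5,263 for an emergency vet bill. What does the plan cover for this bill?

The full $3,375 deductible is still open; $3,375 of this bill applies to it.
The remaining $1,888 (= $5,263 − $3,375) moves to coinsurance.
Coinsurance: $1,888 × 20% = $377.60.
Owner responsibility before any cap: $3,375 + $377.60 = $3,752.60.
Cumulative spending $0 + $3,752.60 = $3,752.60 stays under the $9,100 maximum.
The plan picks up $5,263 − $3,752.60 = $1,510.40.

$1,510.40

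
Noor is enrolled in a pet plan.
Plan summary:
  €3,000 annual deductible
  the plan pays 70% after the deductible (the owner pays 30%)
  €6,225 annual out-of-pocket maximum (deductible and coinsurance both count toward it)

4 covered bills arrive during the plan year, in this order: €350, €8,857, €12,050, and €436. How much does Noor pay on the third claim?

Claim 1 (€350): all of it applies to the deductible. Owner owes €350 (running OOP €350).
Claim 2 (€8,857): €2,650 to deductible, leaving €6,207; 30% of €6,207 = €1,862.10. Owner pays €4,512.10; OOP now €4,862.10.
Claim 3 (€12,050): 30% coinsurance on €12,050 = €3,615. OOP would hit €8,477.10 > €6,225, so the cap limits the owner to €6,225 − €4,862.10 = €1,362.90.

€1,362.90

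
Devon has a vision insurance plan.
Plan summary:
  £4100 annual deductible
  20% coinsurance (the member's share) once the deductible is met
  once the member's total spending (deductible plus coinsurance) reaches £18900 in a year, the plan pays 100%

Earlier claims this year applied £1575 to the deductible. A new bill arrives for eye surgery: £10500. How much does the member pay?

Deductible still to meet: £4100 − £1575 = £2525.
After the £2525 deductible portion, £10500 − £2525 = £7975 is subject to coinsurance.
20% of £7975 = £1595 falls to the member.
That puts the member's cost at £2525 + £1595 = £4120 before any cap.
Cumulative spending £1575 + £4120 = £5695 stays under the £18900 maximum.

£4120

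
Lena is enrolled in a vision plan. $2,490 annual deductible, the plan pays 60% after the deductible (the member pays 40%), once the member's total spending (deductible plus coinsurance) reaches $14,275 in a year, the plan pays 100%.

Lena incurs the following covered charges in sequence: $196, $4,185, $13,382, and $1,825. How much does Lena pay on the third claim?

$5,352.80

Claim 1 ($196): all of it applies to the deductible. Cost to member: $196. OOP to date $196.
Claim 2 ($4,185): $2,294 finishes the deductible; $1,891 goes to coinsurance; member's 40% is $756.40. Member owes $3,050.40 (running OOP $3,246.40).
Claim 3 ($13,382): deductible already satisfied, so member's share is 40% × $13,382 = $5,352.80. Cost to member: $5,352.80. OOP to date $8,599.20.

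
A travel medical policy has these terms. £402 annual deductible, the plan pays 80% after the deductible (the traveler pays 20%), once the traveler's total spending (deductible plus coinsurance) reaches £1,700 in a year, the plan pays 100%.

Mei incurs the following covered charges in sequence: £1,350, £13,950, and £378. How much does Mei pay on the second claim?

£1,108.40

Claim 1 (£1,350): deductible takes £402, £948 remains; coinsurance £948 × 20% = £189.60. Traveler owes £591.60 (running OOP £591.60).
Claim 2 (£13,950): deductible already satisfied, so traveler's share is 20% × £13,950 = £2,790. Adding that to £591.60 gives £3,381.60, past the £1,700 cap; traveler pays only £1,700 − £591.60 = £1,108.40.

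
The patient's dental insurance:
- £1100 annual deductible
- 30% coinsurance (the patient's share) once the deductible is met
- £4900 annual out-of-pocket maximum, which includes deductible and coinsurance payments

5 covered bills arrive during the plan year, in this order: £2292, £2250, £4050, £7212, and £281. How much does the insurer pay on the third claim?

#1 (£2292): £1100 to deductible, leaving £1192; coinsurance £1192 × 30% = £357.60. Patient pays £1457.60; OOP now £1457.60. Plan pays £2292 − £1457.60 = £834.40.
#2 (£2250): deductible already satisfied, so patient's share is 30% × £2250 = £675. Patient owes £675 (running OOP £2132.60). Insurer: £2250 − £675 = £1575.
#3 (£4050): 30% coinsurance on £4050 = £1215. Cost to patient: £1215. OOP to date £3347.60. Plan pays £4050 − £1215 = £2835.

£2835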